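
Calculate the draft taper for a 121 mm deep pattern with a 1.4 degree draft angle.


Formula: taper = depth * tan(draft_angle)
tan(1.4 deg) = 0.0244395
taper = 121 mm * 0.0244395 = 2.9572 mm

Final answer: 2.9572 mm


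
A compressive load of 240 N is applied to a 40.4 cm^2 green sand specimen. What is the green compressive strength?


Formula: Compressive Strength = Force / Area
Strength = 240 N / 40.4 cm^2 = 5.9406 N/cm^2


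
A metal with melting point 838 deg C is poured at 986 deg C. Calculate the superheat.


Formula: Superheat = T_pour - T_melt
Superheat = 986 - 838 = 148 deg C

148 deg C


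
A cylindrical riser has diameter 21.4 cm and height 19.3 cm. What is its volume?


Formula: V = pi * (D/2)^2 * H  (cylinder volume)
Radius = D/2 = 21.4/2 = 10.7 cm
V = pi * 10.7^2 * 19.3 = 6941.8422 cm^3

6941.8422 cm^3


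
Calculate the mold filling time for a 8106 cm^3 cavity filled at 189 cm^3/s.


Formula: t_fill = V_mold / Q_flow
t = 8106 cm^3 / 189 cm^3/s = 42.8889 s


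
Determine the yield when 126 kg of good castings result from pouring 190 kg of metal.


Formula: Casting Yield = (W_good / W_total) * 100
Yield = (126 kg / 190 kg) * 100 = 66.3158%

Final answer: 66.3158%


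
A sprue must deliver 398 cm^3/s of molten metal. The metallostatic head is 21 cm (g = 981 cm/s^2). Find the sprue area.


Formula: v = sqrt(2*g*h), A = Q/v
Velocity: v = sqrt(2 * 981 * 21) = sqrt(41202) = 202.9828 cm/s
Sprue area: A = Q / v = 398 / 202.9828 = 1.9608 cm^2


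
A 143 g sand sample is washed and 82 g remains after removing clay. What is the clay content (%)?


Formula: Clay% = (W_total - W_washed) / W_total * 100
Clay mass = 143 - 82 = 61 g
Clay% = 61 / 143 * 100 = 42.6573%


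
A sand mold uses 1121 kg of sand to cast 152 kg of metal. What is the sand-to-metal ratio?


Formula: Sand-to-Metal Ratio = W_sand / W_metal
Ratio = 1121 kg / 152 kg = 7.3750

7.3750


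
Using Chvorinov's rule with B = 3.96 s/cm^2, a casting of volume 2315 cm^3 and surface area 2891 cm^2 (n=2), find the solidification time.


Formula: t_s = B * (V/A)^n  (Chvorinov's rule, n=2)
Modulus M = V/A = 2315/2891 = 0.800761 cm
M^2 = 0.800761^2 = 0.641218 cm^2
t_s = 3.96 * 0.641218 = 2.5392 s

Answer: 2.5392 s


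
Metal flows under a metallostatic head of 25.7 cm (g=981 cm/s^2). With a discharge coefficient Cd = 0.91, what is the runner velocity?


Formula: v = Cd * sqrt(2 * g * h)  (Torricelli with discharge coefficient)
2*g*h = 2 * 981 * 25.7 = 50423.4 cm^2/s^2
sqrt(50423.4) = 224.55155 cm/s
v = 0.91 * 224.55155 = 204.3419 cm/s

204.3419 cm/s


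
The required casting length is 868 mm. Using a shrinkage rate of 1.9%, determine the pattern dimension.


Formula: L_pattern = L_casting * (1 + shrinkage_rate/100)
Shrinkage factor = 1 + 1.9/100 = 1.019
L_pattern = 868 mm * 1.019 = 884.4920 mm


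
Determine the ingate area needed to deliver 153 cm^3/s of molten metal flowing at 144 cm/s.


Formula: A_ingate = Q / v  (continuity equation)
A = 153 cm^3/s / 144 cm/s = 1.0625 cm^2

Answer: 1.0625 cm^2


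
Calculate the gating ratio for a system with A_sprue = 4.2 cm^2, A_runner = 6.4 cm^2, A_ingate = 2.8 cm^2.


Sprue:Runner:Ingate = 1 : 6.4/4.2 : 2.8/4.2 = 1:1.52:0.67

Answer: 1:1.52:0.67


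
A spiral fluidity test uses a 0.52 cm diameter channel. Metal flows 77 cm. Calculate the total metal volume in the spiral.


Formula: V = pi * (d/2)^2 * L  (cylinder volume)
Radius = 0.52/2 = 0.26 cm
V = pi * 0.26^2 * 77 = 16.3526 cm^3

16.3526 cm^3


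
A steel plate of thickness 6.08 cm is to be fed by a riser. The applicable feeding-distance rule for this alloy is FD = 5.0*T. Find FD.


Formula: FD = 5.0 * T  (riser feeding-distance rule)
FD = 5.0 * 6.08 cm = 30.4000 cm

Final answer: 30.4000 cm


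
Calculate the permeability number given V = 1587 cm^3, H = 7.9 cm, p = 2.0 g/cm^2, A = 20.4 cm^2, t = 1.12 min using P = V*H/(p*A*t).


Formula: Permeability Number P = (V * H) / (p * A * t)
Numerator: V * H = 1587 * 7.9 = 12537.3
Denominator: p * A * t = 2.0 * 20.4 * 1.12 = 45.696
P = 12537.3 / 45.696 = 274.3632

Final answer: 274.3632


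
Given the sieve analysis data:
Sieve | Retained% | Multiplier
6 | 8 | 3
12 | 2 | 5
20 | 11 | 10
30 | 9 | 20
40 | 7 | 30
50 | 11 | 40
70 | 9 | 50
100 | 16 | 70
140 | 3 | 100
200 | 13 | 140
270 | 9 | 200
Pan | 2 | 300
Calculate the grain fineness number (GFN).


Formula: GFN = sum(pct * multiplier) / sum(pct)
sum(pct * multiplier) = 7064
sum(pct) = 100
GFN = 7064 / 100 = 70.64

Final answer: 70.64


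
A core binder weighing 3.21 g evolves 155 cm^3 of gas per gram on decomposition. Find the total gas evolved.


Formula: V_gas = W_binder * gas_evolution_rate
V = 3.21 g * 155 cm^3/g = 497.5500 cm^3


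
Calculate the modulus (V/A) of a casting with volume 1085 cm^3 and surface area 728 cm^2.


Formula: Casting Modulus M = V / A
M = 1085 cm^3 / 728 cm^2 = 1.4904 cm

Final answer: 1.4904 cm


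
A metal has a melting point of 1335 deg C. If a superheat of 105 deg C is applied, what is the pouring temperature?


Formula: T_pour = T_melt + Superheat
T_pour = 1335 + 105 = 1440 deg C

Final answer: 1440 deg C


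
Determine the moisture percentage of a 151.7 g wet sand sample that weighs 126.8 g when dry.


Formula: MC = (W_wet - W_dry) / W_wet * 100
Water mass = 151.7 - 126.8 = 24.9 g
MC = 24.9 / 151.7 * 100 = 16.4140%

Final answer: 16.4140%


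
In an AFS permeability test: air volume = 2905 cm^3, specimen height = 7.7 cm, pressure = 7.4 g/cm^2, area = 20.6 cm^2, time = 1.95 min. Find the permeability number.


Formula: Permeability Number P = (V * H) / (p * A * t)
Numerator: V * H = 2905 * 7.7 = 22368.5
Denominator: p * A * t = 7.4 * 20.6 * 1.95 = 297.258
P = 22368.5 / 297.258 = 75.2494

Final answer: 75.2494


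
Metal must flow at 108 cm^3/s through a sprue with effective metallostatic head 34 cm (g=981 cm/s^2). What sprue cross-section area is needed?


Formula: v = sqrt(2*g*h), A = Q/v
Velocity: v = sqrt(2 * 981 * 34) = sqrt(66708) = 258.2789 cm/s
Sprue area: A = Q / v = 108 / 258.2789 = 0.4182 cm^2

Answer: 0.4182 cm^2


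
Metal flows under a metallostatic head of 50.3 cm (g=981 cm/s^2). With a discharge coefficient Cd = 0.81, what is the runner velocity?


Formula: v = Cd * sqrt(2 * g * h)  (Torricelli with discharge coefficient)
2*g*h = 2 * 981 * 50.3 = 98688.6 cm^2/s^2
sqrt(98688.6) = 314.14742 cm/s
v = 0.81 * 314.14742 = 254.4594 cm/s

Answer: 254.4594 cm/s


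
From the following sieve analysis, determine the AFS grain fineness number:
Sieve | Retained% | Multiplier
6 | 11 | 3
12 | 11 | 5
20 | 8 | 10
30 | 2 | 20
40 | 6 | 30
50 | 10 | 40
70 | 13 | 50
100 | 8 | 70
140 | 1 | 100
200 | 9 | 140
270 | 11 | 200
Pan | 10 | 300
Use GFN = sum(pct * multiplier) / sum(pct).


Formula: GFN = sum(pct * multiplier) / sum(pct)
sum(pct * multiplier) = 8558
sum(pct) = 100
GFN = 8558 / 100 = 85.58

85.58


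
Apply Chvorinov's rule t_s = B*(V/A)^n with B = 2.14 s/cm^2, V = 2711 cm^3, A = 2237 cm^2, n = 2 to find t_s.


Formula: t_s = B * (V/A)^n  (Chvorinov's rule, n=2)
Modulus M = V/A = 2711/2237 = 1.211891 cm
M^2 = 1.211891^2 = 1.468680 cm^2
t_s = 2.14 * 1.468680 = 3.1430 s

Final answer: 3.1430 s


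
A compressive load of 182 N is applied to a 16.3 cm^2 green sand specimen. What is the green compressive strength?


Formula: Compressive Strength = Force / Area
Strength = 182 N / 16.3 cm^2 = 11.1656 N/cm^2

11.1656 N/cm^2


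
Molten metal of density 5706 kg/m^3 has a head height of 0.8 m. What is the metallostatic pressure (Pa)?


Formula: P = rho * g * h
rho * g = 5706 * 9.81 = 55975.86 N/m^3
P = 55975.86 * 0.8 = 44780.6880 Pa

44780.6880 Pa


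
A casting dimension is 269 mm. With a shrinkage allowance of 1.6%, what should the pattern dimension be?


Formula: L_pattern = L_casting * (1 + shrinkage_rate/100)
Shrinkage factor = 1 + 1.6/100 = 1.016
L_pattern = 269 mm * 1.016 = 273.3040 mm

Answer: 273.3040 mm


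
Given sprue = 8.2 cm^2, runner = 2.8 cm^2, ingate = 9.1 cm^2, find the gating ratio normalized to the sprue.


Sprue:Runner:Ingate = 1 : 2.8/8.2 : 9.1/8.2 = 1:0.34:1.11

1:0.34:1.11


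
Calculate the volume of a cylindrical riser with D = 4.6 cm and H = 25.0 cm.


Formula: V = pi * (D/2)^2 * H  (cylinder volume)
Radius = D/2 = 4.6/2 = 2.3 cm
V = pi * 2.3^2 * 25.0 = 415.4756 cm^3


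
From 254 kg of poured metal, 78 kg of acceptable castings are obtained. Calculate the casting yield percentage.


Formula: Casting Yield = (W_good / W_total) * 100
Yield = (78 kg / 254 kg) * 100 = 30.7087%

Answer: 30.7087%


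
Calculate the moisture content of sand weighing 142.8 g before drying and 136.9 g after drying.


Formula: MC = (W_wet - W_dry) / W_wet * 100
Water mass = 142.8 - 136.9 = 5.9 g
MC = 5.9 / 142.8 * 100 = 4.1317%


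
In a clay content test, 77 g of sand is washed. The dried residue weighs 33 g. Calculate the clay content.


Formula: Clay% = (W_total - W_washed) / W_total * 100
Clay mass = 77 - 33 = 44 g
Clay% = 44 / 77 * 100 = 57.1429%

Answer: 57.1429%


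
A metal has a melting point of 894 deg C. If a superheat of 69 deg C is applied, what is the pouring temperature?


Formula: T_pour = T_melt + Superheat
T_pour = 894 + 69 = 963 deg C

963 deg C


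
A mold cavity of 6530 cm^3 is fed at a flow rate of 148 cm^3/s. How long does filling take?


Formula: t_fill = V_mold / Q_flow
t = 6530 cm^3 / 148 cm^3/s = 44.1216 s

44.1216 s


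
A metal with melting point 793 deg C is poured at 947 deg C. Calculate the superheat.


Formula: Superheat = T_pour - T_melt
Superheat = 947 - 793 = 154 deg C

Answer: 154 deg C


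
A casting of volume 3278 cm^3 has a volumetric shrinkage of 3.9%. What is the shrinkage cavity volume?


Formula: V_shrink = V_casting * shrinkage_pct / 100
V_shrink = 3278 cm^3 * 3.9 / 100 = 127.8420 cm^3

Answer: 127.8420 cm^3


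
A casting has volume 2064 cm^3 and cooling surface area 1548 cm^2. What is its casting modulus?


Formula: Casting Modulus M = V / A
M = 2064 cm^3 / 1548 cm^2 = 1.3333 cm


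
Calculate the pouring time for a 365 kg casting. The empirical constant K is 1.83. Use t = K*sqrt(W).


Formula: t = K * sqrt(W)
sqrt(W) = sqrt(365) = 19.10497
t = 1.83 * 19.10497 = 34.9621 s

Answer: 34.9621 s


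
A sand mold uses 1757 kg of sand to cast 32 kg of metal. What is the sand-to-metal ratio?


Formula: Sand-to-Metal Ratio = W_sand / W_metal
Ratio = 1757 kg / 32 kg = 54.9062

54.9062


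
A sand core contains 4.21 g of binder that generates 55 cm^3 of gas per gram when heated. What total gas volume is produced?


Formula: V_gas = W_binder * gas_evolution_rate
V = 4.21 g * 55 cm^3/g = 231.5500 cm^3

231.5500 cm^3


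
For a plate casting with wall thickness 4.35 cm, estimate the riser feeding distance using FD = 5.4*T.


Formula: FD = 5.4 * T  (riser feeding-distance rule)
FD = 5.4 * 4.35 cm = 23.4900 cm

23.4900 cm


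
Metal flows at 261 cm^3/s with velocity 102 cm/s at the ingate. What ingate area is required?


Formula: A_ingate = Q / v  (continuity equation)
A = 261 cm^3/s / 102 cm/s = 2.5588 cm^2

2.5588 cm^2


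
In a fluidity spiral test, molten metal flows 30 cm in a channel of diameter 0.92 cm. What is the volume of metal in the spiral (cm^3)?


Formula: V = pi * (d/2)^2 * L  (cylinder volume)
Radius = 0.92/2 = 0.46 cm
V = pi * 0.46^2 * 30 = 19.9428 cm^3

Answer: 19.9428 cm^3


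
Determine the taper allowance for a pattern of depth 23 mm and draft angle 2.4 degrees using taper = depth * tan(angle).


Formula: taper = depth * tan(draft_angle)
tan(2.4 deg) = 0.0419124
taper = 23 mm * 0.0419124 = 0.9640 mm

Final answer: 0.9640 mm


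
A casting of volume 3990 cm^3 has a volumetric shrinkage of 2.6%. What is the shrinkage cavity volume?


Formula: V_shrink = V_casting * shrinkage_pct / 100
V_shrink = 3990 cm^3 * 2.6 / 100 = 103.7400 cm^3

Final answer: 103.7400 cm^3


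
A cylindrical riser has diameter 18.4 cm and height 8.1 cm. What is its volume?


Formula: V = pi * (D/2)^2 * H  (cylinder volume)
Radius = D/2 = 18.4/2 = 9.2 cm
V = pi * 9.2^2 * 8.1 = 2153.8257 cm^3

Answer: 2153.8257 cm^3


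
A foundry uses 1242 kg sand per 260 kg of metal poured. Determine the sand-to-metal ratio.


Formula: Sand-to-Metal Ratio = W_sand / W_metal
Ratio = 1242 kg / 260 kg = 4.7769

Answer: 4.7769


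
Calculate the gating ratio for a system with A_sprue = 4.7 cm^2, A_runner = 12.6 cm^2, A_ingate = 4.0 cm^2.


Sprue:Runner:Ingate = 1 : 12.6/4.7 : 4.0/4.7 = 1:2.68:0.85

Answer: 1:2.68:0.85


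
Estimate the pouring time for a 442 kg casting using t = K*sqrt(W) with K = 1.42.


Formula: t = K * sqrt(W)
sqrt(W) = sqrt(442) = 21.02380
t = 1.42 * 21.02380 = 29.8538 s

Final answer: 29.8538 s


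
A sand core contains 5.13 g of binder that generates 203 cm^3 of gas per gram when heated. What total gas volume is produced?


Formula: V_gas = W_binder * gas_evolution_rate
V = 5.13 g * 203 cm^3/g = 1041.3900 cm^3


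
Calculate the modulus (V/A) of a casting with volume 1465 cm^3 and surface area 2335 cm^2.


Formula: Casting Modulus M = V / A
M = 1465 cm^3 / 2335 cm^2 = 0.6274 cm

Answer: 0.6274 cm


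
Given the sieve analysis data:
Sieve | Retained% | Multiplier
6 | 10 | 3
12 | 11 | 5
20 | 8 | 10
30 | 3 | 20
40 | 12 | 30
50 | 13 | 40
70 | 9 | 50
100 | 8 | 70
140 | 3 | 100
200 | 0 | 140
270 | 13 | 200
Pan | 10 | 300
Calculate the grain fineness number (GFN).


Formula: GFN = sum(pct * multiplier) / sum(pct)
sum(pct * multiplier) = 8015
sum(pct) = 100
GFN = 8015 / 100 = 80.15

Answer: 80.15


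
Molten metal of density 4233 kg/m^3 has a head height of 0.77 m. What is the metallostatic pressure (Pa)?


Formula: P = rho * g * h
rho * g = 4233 * 9.81 = 41525.73 N/m^3
P = 41525.73 * 0.77 = 31974.8121 Pa


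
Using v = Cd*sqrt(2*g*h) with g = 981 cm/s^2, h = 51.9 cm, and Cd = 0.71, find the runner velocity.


Formula: v = Cd * sqrt(2 * g * h)  (Torricelli with discharge coefficient)
2*g*h = 2 * 981 * 51.9 = 101827.8 cm^2/s^2
sqrt(101827.8) = 319.10469 cm/s
v = 0.71 * 319.10469 = 226.5643 cm/s

Answer: 226.5643 cm/s


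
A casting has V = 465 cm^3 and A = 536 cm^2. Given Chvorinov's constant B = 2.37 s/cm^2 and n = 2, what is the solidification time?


Formula: t_s = B * (V/A)^n  (Chvorinov's rule, n=2)
Modulus M = V/A = 465/536 = 0.867537 cm
M^2 = 0.867537^2 = 0.752620 cm^2
t_s = 2.37 * 0.752620 = 1.7837 s

Final answer: 1.7837 s


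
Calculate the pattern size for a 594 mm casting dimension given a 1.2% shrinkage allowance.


Formula: L_pattern = L_casting * (1 + shrinkage_rate/100)
Shrinkage factor = 1 + 1.2/100 = 1.012
L_pattern = 594 mm * 1.012 = 601.1280 mm

Answer: 601.1280 mm


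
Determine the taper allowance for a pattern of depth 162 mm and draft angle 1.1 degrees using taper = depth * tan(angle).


Formula: taper = depth * tan(draft_angle)
tan(1.1 deg) = 0.0192010
taper = 162 mm * 0.0192010 = 3.1106 mm

Final answer: 3.1106 mm


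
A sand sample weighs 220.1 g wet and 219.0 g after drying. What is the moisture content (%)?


Formula: MC = (W_wet - W_dry) / W_wet * 100
Water mass = 220.1 - 219.0 = 1.1 g
MC = 1.1 / 220.1 * 100 = 0.4998%

Answer: 0.4998%


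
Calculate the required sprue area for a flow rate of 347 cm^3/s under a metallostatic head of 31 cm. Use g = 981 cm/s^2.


Formula: v = sqrt(2*g*h), A = Q/v
Velocity: v = sqrt(2 * 981 * 31) = sqrt(60822) = 246.6212 cm/s
Sprue area: A = Q / v = 347 / 246.6212 = 1.4070 cm^2


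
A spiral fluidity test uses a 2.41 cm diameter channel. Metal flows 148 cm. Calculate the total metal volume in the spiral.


Formula: V = pi * (d/2)^2 * L  (cylinder volume)
Radius = 2.41/2 = 1.205 cm
V = pi * 1.205^2 * 148 = 675.1273 cm^3


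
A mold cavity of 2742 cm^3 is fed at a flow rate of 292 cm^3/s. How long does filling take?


Formula: t_fill = V_mold / Q_flow
t = 2742 cm^3 / 292 cm^3/s = 9.3904 s

Final answer: 9.3904 s


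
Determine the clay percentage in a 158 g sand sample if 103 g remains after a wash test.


Formula: Clay% = (W_total - W_washed) / W_total * 100
Clay mass = 158 - 103 = 55 g
Clay% = 55 / 158 * 100 = 34.8101%

34.8101%


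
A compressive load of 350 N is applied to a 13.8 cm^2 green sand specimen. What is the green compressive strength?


Formula: Compressive Strength = Force / Area
Strength = 350 N / 13.8 cm^2 = 25.3623 N/cm^2

Final answer: 25.3623 N/cm^2


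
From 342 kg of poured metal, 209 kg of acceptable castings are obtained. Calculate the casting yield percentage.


Formula: Casting Yield = (W_good / W_total) * 100
Yield = (209 kg / 342 kg) * 100 = 61.1111%

Answer: 61.1111%


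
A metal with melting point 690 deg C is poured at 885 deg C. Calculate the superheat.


Formula: Superheat = T_pour - T_melt
Superheat = 885 - 690 = 195 deg C

Answer: 195 deg C


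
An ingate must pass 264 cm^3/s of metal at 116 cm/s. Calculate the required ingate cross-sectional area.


Formula: A_ingate = Q / v  (continuity equation)
A = 264 cm^3/s / 116 cm/s = 2.2759 cm^2


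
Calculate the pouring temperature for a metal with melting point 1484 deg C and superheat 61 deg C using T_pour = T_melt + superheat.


Formula: T_pour = T_melt + Superheat
T_pour = 1484 + 61 = 1545 deg C

Answer: 1545 deg C


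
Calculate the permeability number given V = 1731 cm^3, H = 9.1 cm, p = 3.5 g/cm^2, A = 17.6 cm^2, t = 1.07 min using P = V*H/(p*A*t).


Formula: Permeability Number P = (V * H) / (p * A * t)
Numerator: V * H = 1731 * 9.1 = 15752.1
Denominator: p * A * t = 3.5 * 17.6 * 1.07 = 65.912
P = 15752.1 / 65.912 = 238.9868

238.9868


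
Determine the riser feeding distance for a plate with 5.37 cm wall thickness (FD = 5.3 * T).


Formula: FD = 5.3 * T  (riser feeding-distance rule)
FD = 5.3 * 5.37 cm = 28.4610 cm

Answer: 28.4610 cm


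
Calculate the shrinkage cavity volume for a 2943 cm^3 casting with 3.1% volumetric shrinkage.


Formula: V_shrink = V_casting * shrinkage_pct / 100
V_shrink = 2943 cm^3 * 3.1 / 100 = 91.2330 cm^3


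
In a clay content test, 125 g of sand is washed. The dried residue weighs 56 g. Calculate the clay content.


Formula: Clay% = (W_total - W_washed) / W_total * 100
Clay mass = 125 - 56 = 69 g
Clay% = 69 / 125 * 100 = 55.2000%

Answer: 55.2000%


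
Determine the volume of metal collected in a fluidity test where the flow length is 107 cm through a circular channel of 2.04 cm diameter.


Formula: V = pi * (d/2)^2 * L  (cylinder volume)
Radius = 2.04/2 = 1.02 cm
V = pi * 1.02^2 * 107 = 349.7309 cm^3

Answer: 349.7309 cm^3


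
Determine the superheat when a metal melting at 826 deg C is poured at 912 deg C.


Formula: Superheat = T_pour - T_melt
Superheat = 912 - 826 = 86 deg C

Final answer: 86 deg C


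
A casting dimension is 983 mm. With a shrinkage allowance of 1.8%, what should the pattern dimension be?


Formula: L_pattern = L_casting * (1 + shrinkage_rate/100)
Shrinkage factor = 1 + 1.8/100 = 1.018
L_pattern = 983 mm * 1.018 = 1000.6940 mm


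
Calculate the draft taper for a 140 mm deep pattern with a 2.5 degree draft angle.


Formula: taper = depth * tan(draft_angle)
tan(2.5 deg) = 0.0436609
taper = 140 mm * 0.0436609 = 6.1125 mm

Final answer: 6.1125 mm


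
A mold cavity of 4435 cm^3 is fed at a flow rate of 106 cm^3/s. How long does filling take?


Formula: t_fill = V_mold / Q_flow
t = 4435 cm^3 / 106 cm^3/s = 41.8396 s


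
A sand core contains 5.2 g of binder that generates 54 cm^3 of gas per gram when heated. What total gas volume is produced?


Formula: V_gas = W_binder * gas_evolution_rate
V = 5.2 g * 54 cm^3/g = 280.8000 cm^3


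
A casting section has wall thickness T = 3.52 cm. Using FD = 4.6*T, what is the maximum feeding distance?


Formula: FD = 4.6 * T  (riser feeding-distance rule)
FD = 4.6 * 3.52 cm = 16.1920 cm


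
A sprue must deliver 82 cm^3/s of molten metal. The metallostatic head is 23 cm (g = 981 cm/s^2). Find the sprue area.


Formula: v = sqrt(2*g*h), A = Q/v
Velocity: v = sqrt(2 * 981 * 23) = sqrt(45126) = 212.4288 cm/s
Sprue area: A = Q / v = 82 / 212.4288 = 0.3860 cm^2

Answer: 0.3860 cm^2


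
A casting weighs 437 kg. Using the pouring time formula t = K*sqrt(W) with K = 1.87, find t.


Formula: t = K * sqrt(W)
sqrt(W) = sqrt(437) = 20.90454
t = 1.87 * 20.90454 = 39.0915 s

Final answer: 39.0915 s


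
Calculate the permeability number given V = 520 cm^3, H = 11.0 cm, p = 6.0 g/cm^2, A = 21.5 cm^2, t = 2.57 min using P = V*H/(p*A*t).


Formula: Permeability Number P = (V * H) / (p * A * t)
Numerator: V * H = 520 * 11.0 = 5720.0
Denominator: p * A * t = 6.0 * 21.5 * 2.57 = 331.53
P = 5720.0 / 331.53 = 17.2533


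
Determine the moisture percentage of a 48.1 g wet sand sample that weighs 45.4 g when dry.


Formula: MC = (W_wet - W_dry) / W_wet * 100
Water mass = 48.1 - 45.4 = 2.7 g
MC = 2.7 / 48.1 * 100 = 5.6133%

Final answer: 5.6133%


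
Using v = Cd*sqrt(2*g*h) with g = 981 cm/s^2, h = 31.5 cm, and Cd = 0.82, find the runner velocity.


Formula: v = Cd * sqrt(2 * g * h)  (Torricelli with discharge coefficient)
2*g*h = 2 * 981 * 31.5 = 61803.0 cm^2/s^2
sqrt(61803.0) = 248.60209 cm/s
v = 0.82 * 248.60209 = 203.8537 cm/s


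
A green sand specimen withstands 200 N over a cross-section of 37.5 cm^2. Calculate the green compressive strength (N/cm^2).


Formula: Compressive Strength = Force / Area
Strength = 200 N / 37.5 cm^2 = 5.3333 N/cm^2

Answer: 5.3333 N/cm^2


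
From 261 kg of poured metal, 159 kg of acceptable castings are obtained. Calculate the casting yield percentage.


Formula: Casting Yield = (W_good / W_total) * 100
Yield = (159 kg / 261 kg) * 100 = 60.9195%

60.9195%


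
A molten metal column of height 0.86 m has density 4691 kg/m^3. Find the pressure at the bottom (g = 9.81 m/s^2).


Formula: P = rho * g * h
rho * g = 4691 * 9.81 = 46018.71 N/m^3
P = 46018.71 * 0.86 = 39576.0906 Pa


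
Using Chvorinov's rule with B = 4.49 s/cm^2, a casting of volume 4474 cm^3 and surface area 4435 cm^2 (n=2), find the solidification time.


Formula: t_s = B * (V/A)^n  (Chvorinov's rule, n=2)
Modulus M = V/A = 4474/4435 = 1.008794 cm
M^2 = 1.008794^2 = 1.017665 cm^2
t_s = 4.49 * 1.017665 = 4.5693 s

Answer: 4.5693 s


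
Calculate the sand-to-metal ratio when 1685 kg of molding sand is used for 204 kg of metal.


Formula: Sand-to-Metal Ratio = W_sand / W_metal
Ratio = 1685 kg / 204 kg = 8.2598

Final answer: 8.2598


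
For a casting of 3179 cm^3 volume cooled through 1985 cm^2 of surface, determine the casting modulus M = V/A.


Formula: Casting Modulus M = V / A
M = 3179 cm^3 / 1985 cm^2 = 1.6015 cm


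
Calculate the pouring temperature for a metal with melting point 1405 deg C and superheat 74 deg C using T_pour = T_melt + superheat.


Formula: T_pour = T_melt + Superheat
T_pour = 1405 + 74 = 1479 deg C

1479 deg C


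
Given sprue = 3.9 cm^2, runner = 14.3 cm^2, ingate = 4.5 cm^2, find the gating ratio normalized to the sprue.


Sprue:Runner:Ingate = 1 : 14.3/3.9 : 4.5/3.9 = 1:3.67:1.15

Final answer: 1:3.67:1.15


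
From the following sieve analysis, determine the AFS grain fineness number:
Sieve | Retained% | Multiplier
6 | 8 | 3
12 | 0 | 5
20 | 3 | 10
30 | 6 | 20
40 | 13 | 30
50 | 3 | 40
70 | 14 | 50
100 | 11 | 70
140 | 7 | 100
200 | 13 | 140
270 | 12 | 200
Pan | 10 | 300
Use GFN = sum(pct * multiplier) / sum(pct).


Formula: GFN = sum(pct * multiplier) / sum(pct)
sum(pct * multiplier) = 10074
sum(pct) = 100
GFN = 10074 / 100 = 100.74


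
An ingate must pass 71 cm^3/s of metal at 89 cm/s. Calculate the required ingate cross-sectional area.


Formula: A_ingate = Q / v  (continuity equation)
A = 71 cm^3/s / 89 cm/s = 0.7978 cm^2

Final answer: 0.7978 cm^2


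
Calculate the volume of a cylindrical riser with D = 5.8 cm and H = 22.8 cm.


Formula: V = pi * (D/2)^2 * H  (cylinder volume)
Radius = D/2 = 5.8/2 = 2.9 cm
V = pi * 2.9^2 * 22.8 = 602.3941 cm^3

Answer: 602.3941 cm^3


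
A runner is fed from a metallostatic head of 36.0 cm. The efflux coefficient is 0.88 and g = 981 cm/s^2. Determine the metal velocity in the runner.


Formula: v = Cd * sqrt(2 * g * h)  (Torricelli with discharge coefficient)
2*g*h = 2 * 981 * 36.0 = 70632.0 cm^2/s^2
sqrt(70632.0) = 265.76682 cm/s
v = 0.88 * 265.76682 = 233.8748 cm/s

Final answer: 233.8748 cm/s


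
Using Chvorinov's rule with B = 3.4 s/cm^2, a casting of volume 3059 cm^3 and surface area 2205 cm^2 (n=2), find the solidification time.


Formula: t_s = B * (V/A)^n  (Chvorinov's rule, n=2)
Modulus M = V/A = 3059/2205 = 1.387302 cm
M^2 = 1.387302^2 = 1.924607 cm^2
t_s = 3.4 * 1.924607 = 6.5437 s

Answer: 6.5437 s


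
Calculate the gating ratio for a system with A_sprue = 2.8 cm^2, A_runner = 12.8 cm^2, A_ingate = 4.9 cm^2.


Sprue:Runner:Ingate = 1 : 12.8/2.8 : 4.9/2.8 = 1:4.57:1.75

Final answer: 1:4.57:1.75


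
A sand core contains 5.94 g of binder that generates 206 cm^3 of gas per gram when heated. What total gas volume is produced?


Formula: V_gas = W_binder * gas_evolution_rate
V = 5.94 g * 206 cm^3/g = 1223.6400 cm^3

Answer: 1223.6400 cm^3


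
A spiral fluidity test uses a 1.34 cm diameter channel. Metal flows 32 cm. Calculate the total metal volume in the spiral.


Formula: V = pi * (d/2)^2 * L  (cylinder volume)
Radius = 1.34/2 = 0.67 cm
V = pi * 0.67^2 * 32 = 45.1284 cm^3

Answer: 45.1284 cm^3


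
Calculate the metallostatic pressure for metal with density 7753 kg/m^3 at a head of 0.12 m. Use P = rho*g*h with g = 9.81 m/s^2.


Formula: P = rho * g * h
rho * g = 7753 * 9.81 = 76056.93 N/m^3
P = 76056.93 * 0.12 = 9126.8316 Pa

Final answer: 9126.8316 Pa


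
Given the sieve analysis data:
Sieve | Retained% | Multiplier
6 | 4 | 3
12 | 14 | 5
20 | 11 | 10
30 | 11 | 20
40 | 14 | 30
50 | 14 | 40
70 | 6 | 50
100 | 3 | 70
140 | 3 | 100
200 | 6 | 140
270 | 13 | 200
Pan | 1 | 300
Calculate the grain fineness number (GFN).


Formula: GFN = sum(pct * multiplier) / sum(pct)
sum(pct * multiplier) = 5942
sum(pct) = 100
GFN = 5942 / 100 = 59.42

Final answer: 59.42


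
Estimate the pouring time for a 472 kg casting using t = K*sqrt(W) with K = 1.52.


Formula: t = K * sqrt(W)
sqrt(W) = sqrt(472) = 21.72556
t = 1.52 * 21.72556 = 33.0229 s


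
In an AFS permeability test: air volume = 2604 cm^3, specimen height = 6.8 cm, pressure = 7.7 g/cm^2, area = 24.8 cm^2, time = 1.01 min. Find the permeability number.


Formula: Permeability Number P = (V * H) / (p * A * t)
Numerator: V * H = 2604 * 6.8 = 17707.2
Denominator: p * A * t = 7.7 * 24.8 * 1.01 = 192.8696
P = 17707.2 / 192.8696 = 91.8092

Answer: 91.8092


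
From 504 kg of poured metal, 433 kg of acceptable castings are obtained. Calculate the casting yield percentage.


Formula: Casting Yield = (W_good / W_total) * 100
Yield = (433 kg / 504 kg) * 100 = 85.9127%


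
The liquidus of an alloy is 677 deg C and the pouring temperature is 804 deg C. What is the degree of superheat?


Formula: Superheat = T_pour - T_melt
Superheat = 804 - 677 = 127 deg C

Final answer: 127 deg C


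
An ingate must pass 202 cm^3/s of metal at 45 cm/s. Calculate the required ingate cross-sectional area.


Formula: A_ingate = Q / v  (continuity equation)
A = 202 cm^3/s / 45 cm/s = 4.4889 cm^2


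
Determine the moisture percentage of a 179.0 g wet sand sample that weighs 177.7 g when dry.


Formula: MC = (W_wet - W_dry) / W_wet * 100
Water mass = 179.0 - 177.7 = 1.3 g
MC = 1.3 / 179.0 * 100 = 0.7263%


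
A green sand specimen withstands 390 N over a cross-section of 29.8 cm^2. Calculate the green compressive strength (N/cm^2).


Formula: Compressive Strength = Force / Area
Strength = 390 N / 29.8 cm^2 = 13.0872 N/cm^2


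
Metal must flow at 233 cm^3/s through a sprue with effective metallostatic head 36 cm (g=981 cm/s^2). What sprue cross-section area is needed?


Formula: v = sqrt(2*g*h), A = Q/v
Velocity: v = sqrt(2 * 981 * 36) = sqrt(70632) = 265.7668 cm/s
Sprue area: A = Q / v = 233 / 265.7668 = 0.8767 cm^2

0.8767 cm^2


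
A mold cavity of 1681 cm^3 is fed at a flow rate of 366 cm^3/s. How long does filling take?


Formula: t_fill = V_mold / Q_flow
t = 1681 cm^3 / 366 cm^3/s = 4.5929 s

4.5929 s


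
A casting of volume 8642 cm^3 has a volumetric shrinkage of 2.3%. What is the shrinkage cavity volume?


Formula: V_shrink = V_casting * shrinkage_pct / 100
V_shrink = 8642 cm^3 * 2.3 / 100 = 198.7660 cm^3

Answer: 198.7660 cm^3


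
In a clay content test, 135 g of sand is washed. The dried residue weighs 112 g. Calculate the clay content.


Formula: Clay% = (W_total - W_washed) / W_total * 100
Clay mass = 135 - 112 = 23 g
Clay% = 23 / 135 * 100 = 17.0370%

17.0370%


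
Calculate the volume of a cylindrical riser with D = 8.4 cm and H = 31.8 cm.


Formula: V = pi * (D/2)^2 * H  (cylinder volume)
Radius = D/2 = 8.4/2 = 4.2 cm
V = pi * 4.2^2 * 31.8 = 1762.2827 cm^3

Answer: 1762.2827 cm^3


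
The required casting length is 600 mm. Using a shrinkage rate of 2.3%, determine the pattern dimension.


Formula: L_pattern = L_casting * (1 + shrinkage_rate/100)
Shrinkage factor = 1 + 2.3/100 = 1.023
L_pattern = 600 mm * 1.023 = 613.8000 mm

Final answer: 613.8000 mm


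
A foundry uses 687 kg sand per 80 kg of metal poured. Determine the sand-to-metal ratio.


Formula: Sand-to-Metal Ratio = W_sand / W_metal
Ratio = 687 kg / 80 kg = 8.5875

Answer: 8.5875


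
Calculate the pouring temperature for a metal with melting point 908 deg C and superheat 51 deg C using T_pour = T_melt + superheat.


Formula: T_pour = T_melt + Superheat
T_pour = 908 + 51 = 959 deg C

Answer: 959 deg C


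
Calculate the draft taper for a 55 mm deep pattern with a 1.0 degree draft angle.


Formula: taper = depth * tan(draft_angle)
tan(1.0 deg) = 0.0174551
taper = 55 mm * 0.0174551 = 0.9600 mm

Final answer: 0.9600 mm


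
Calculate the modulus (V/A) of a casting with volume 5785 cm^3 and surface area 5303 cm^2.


Formula: Casting Modulus M = V / A
M = 5785 cm^3 / 5303 cm^2 = 1.0909 cm

Final answer: 1.0909 cm


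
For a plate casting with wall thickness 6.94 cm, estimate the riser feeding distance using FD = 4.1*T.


Formula: FD = 4.1 * T  (riser feeding-distance rule)
FD = 4.1 * 6.94 cm = 28.4540 cm


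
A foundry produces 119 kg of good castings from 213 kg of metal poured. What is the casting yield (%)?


Formula: Casting Yield = (W_good / W_total) * 100
Yield = (119 kg / 213 kg) * 100 = 55.8685%


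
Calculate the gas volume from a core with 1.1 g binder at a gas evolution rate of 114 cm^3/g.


Formula: V_gas = W_binder * gas_evolution_rate
V = 1.1 g * 114 cm^3/g = 125.4000 cm^3

Answer: 125.4000 cm^3


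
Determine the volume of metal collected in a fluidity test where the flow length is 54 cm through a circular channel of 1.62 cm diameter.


Formula: V = pi * (d/2)^2 * L  (cylinder volume)
Radius = 1.62/2 = 0.81 cm
V = pi * 0.81^2 * 54 = 111.3047 cm^3


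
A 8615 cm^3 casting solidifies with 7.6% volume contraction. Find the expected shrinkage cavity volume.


Formula: V_shrink = V_casting * shrinkage_pct / 100
V_shrink = 8615 cm^3 * 7.6 / 100 = 654.7400 cm^3


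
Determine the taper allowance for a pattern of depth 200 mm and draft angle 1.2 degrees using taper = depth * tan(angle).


Formula: taper = depth * tan(draft_angle)
tan(1.2 deg) = 0.0209470
taper = 200 mm * 0.0209470 = 4.1894 mm

Answer: 4.1894 mm


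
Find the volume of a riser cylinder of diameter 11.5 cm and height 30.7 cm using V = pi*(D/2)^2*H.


Formula: V = pi * (D/2)^2 * H  (cylinder volume)
Radius = D/2 = 11.5/2 = 5.75 cm
V = pi * 5.75^2 * 30.7 = 3188.7754 cm^3


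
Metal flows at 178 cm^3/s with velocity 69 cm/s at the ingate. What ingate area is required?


Formula: A_ingate = Q / v  (continuity equation)
A = 178 cm^3/s / 69 cm/s = 2.5797 cm^2

Answer: 2.5797 cm^2


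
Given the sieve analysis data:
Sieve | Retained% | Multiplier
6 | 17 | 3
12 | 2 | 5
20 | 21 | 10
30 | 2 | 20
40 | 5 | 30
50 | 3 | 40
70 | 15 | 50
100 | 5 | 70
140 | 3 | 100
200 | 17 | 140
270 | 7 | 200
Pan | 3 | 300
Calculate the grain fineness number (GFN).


Formula: GFN = sum(pct * multiplier) / sum(pct)
sum(pct * multiplier) = 6661
sum(pct) = 100
GFN = 6661 / 100 = 66.61

Answer: 66.61


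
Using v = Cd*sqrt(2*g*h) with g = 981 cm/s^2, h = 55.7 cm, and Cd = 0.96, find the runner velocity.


Formula: v = Cd * sqrt(2 * g * h)  (Torricelli with discharge coefficient)
2*g*h = 2 * 981 * 55.7 = 109283.4 cm^2/s^2
sqrt(109283.4) = 330.58040 cm/s
v = 0.96 * 330.58040 = 317.3572 cm/s


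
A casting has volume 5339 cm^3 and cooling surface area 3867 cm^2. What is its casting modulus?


Formula: Casting Modulus M = V / A
M = 5339 cm^3 / 3867 cm^2 = 1.3807 cm

Final answer: 1.3807 cm


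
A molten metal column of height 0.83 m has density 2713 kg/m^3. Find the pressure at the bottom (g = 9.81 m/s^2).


Formula: P = rho * g * h
rho * g = 2713 * 9.81 = 26614.53 N/m^3
P = 26614.53 * 0.83 = 22090.0599 Pa

Answer: 22090.0599 Pa


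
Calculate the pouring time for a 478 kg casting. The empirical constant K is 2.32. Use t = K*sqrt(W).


Formula: t = K * sqrt(W)
sqrt(W) = sqrt(478) = 21.86321
t = 2.32 * 21.86321 = 50.7226 s

Final answer: 50.7226 s


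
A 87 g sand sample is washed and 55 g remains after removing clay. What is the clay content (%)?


Formula: Clay% = (W_total - W_washed) / W_total * 100
Clay mass = 87 - 55 = 32 g
Clay% = 32 / 87 * 100 = 36.7816%

Final answer: 36.7816%


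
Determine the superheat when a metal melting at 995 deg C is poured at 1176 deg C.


Formula: Superheat = T_pour - T_melt
Superheat = 1176 - 995 = 181 deg C

181 deg C


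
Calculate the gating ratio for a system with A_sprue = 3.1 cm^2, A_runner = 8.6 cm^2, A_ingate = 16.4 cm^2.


Sprue:Runner:Ingate = 1 : 8.6/3.1 : 16.4/3.1 = 1:2.77:5.29

1:2.77:5.29


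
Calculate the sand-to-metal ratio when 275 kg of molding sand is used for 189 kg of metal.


Formula: Sand-to-Metal Ratio = W_sand / W_metal
Ratio = 275 kg / 189 kg = 1.4550

1.4550


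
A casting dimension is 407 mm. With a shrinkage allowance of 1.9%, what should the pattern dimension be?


Formula: L_pattern = L_casting * (1 + shrinkage_rate/100)
Shrinkage factor = 1 + 1.9/100 = 1.019
L_pattern = 407 mm * 1.019 = 414.7330 mm

Answer: 414.7330 mm


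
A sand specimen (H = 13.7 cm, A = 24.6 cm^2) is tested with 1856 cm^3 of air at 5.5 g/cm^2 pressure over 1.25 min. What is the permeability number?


Formula: Permeability Number P = (V * H) / (p * A * t)
Numerator: V * H = 1856 * 13.7 = 25427.2
Denominator: p * A * t = 5.5 * 24.6 * 1.25 = 169.125
P = 25427.2 / 169.125 = 150.3456

Answer: 150.3456


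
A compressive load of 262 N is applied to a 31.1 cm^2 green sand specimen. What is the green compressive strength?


Formula: Compressive Strength = Force / Area
Strength = 262 N / 31.1 cm^2 = 8.4244 N/cm^2

Answer: 8.4244 N/cm^2


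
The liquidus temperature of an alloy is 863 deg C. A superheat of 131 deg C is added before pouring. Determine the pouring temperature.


Formula: T_pour = T_melt + Superheat
T_pour = 863 + 131 = 994 deg C

Answer: 994 deg C


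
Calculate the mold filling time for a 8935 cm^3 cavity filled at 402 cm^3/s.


Formula: t_fill = V_mold / Q_flow
t = 8935 cm^3 / 402 cm^3/s = 22.2264 s

Answer: 22.2264 s


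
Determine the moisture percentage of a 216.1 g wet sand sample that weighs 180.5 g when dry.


Formula: MC = (W_wet - W_dry) / W_wet * 100
Water mass = 216.1 - 180.5 = 35.6 g
MC = 35.6 / 216.1 * 100 = 16.4739%

16.4739%


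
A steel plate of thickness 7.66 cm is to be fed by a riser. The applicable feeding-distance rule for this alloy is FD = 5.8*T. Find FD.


Formula: FD = 5.8 * T  (riser feeding-distance rule)
FD = 5.8 * 7.66 cm = 44.4280 cm

Final answer: 44.4280 cm


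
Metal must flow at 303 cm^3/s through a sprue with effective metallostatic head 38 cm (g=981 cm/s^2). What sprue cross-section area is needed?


Formula: v = sqrt(2*g*h), A = Q/v
Velocity: v = sqrt(2 * 981 * 38) = sqrt(74556) = 273.0494 cm/s
Sprue area: A = Q / v = 303 / 273.0494 = 1.1097 cm^2


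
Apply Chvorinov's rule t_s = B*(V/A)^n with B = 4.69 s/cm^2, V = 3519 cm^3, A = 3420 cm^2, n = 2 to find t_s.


Formula: t_s = B * (V/A)^n  (Chvorinov's rule, n=2)
Modulus M = V/A = 3519/3420 = 1.028947 cm
M^2 = 1.028947^2 = 1.058732 cm^2
t_s = 4.69 * 1.058732 = 4.9655 s

Answer: 4.9655 s


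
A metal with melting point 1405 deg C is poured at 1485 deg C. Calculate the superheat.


Formula: Superheat = T_pour - T_melt
Superheat = 1485 - 1405 = 80 deg C

Final answer: 80 deg C


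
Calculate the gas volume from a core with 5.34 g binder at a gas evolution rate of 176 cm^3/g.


Formula: V_gas = W_binder * gas_evolution_rate
V = 5.34 g * 176 cm^3/g = 939.8400 cm^3

Final answer: 939.8400 cm^3


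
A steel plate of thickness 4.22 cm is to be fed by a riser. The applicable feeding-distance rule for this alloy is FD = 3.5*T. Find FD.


Formula: FD = 3.5 * T  (riser feeding-distance rule)
FD = 3.5 * 4.22 cm = 14.7700 cm


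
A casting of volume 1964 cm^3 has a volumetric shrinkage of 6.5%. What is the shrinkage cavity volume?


Formula: V_shrink = V_casting * shrinkage_pct / 100
V_shrink = 1964 cm^3 * 6.5 / 100 = 127.6600 cm^3

Answer: 127.6600 cm^3


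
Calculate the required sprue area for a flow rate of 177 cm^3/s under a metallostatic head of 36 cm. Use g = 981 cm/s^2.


Formula: v = sqrt(2*g*h), A = Q/v
Velocity: v = sqrt(2 * 981 * 36) = sqrt(70632) = 265.7668 cm/s
Sprue area: A = Q / v = 177 / 265.7668 = 0.6660 cm^2

Answer: 0.6660 cm^2


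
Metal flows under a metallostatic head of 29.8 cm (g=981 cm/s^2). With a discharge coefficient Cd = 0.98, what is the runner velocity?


Formula: v = Cd * sqrt(2 * g * h)  (Torricelli with discharge coefficient)
2*g*h = 2 * 981 * 29.8 = 58467.6 cm^2/s^2
sqrt(58467.6) = 241.80074 cm/s
v = 0.98 * 241.80074 = 236.9647 cm/s

236.9647 cm/s


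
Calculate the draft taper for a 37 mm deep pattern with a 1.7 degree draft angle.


Formula: taper = depth * tan(draft_angle)
tan(1.7 deg) = 0.0296793
taper = 37 mm * 0.0296793 = 1.0981 mm

Answer: 1.0981 mm


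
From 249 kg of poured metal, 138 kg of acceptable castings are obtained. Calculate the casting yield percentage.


Formula: Casting Yield = (W_good / W_total) * 100
Yield = (138 kg / 249 kg) * 100 = 55.4217%


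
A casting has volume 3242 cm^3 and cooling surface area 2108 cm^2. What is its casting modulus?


Formula: Casting Modulus M = V / A
M = 3242 cm^3 / 2108 cm^2 = 1.5380 cm

1.5380 cm


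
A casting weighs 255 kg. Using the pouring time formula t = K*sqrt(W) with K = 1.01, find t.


Formula: t = K * sqrt(W)
sqrt(W) = sqrt(255) = 15.96872
t = 1.01 * 15.96872 = 16.1284 s

16.1284 s


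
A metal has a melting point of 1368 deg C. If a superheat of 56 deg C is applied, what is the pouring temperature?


Formula: T_pour = T_melt + Superheat
T_pour = 1368 + 56 = 1424 deg C

1424 deg C


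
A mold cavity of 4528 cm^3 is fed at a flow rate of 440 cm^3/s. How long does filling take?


Formula: t_fill = V_mold / Q_flow
t = 4528 cm^3 / 440 cm^3/s = 10.2909 s


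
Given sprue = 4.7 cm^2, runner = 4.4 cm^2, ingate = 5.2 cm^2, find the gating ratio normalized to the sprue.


Sprue:Runner:Ingate = 1 : 4.4/4.7 : 5.2/4.7 = 1:0.94:1.11


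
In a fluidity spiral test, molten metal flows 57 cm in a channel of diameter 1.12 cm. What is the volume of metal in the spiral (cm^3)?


Formula: V = pi * (d/2)^2 * L  (cylinder volume)
Radius = 1.12/2 = 0.56 cm
V = pi * 0.56^2 * 57 = 56.1566 cm^3
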